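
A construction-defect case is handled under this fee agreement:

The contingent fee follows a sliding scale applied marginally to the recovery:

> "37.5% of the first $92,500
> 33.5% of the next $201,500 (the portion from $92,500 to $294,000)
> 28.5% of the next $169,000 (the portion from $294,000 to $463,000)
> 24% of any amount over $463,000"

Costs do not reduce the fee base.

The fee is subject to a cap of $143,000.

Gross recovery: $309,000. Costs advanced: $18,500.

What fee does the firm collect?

Fee base is the gross recovery, $309,000; costs are reimbursed separately.
First $92,500 at 37.5% = $34,687.50
Next $201,500 at 33.5% = $67,502.50
Remaining $15,000 at 28.5% = $4,275.00
Fee: $34,687.50 + $67,502.50 + $4,275.00 = $106,465.00
$106,465.00 is under the $143,000 cap.

$106,465.00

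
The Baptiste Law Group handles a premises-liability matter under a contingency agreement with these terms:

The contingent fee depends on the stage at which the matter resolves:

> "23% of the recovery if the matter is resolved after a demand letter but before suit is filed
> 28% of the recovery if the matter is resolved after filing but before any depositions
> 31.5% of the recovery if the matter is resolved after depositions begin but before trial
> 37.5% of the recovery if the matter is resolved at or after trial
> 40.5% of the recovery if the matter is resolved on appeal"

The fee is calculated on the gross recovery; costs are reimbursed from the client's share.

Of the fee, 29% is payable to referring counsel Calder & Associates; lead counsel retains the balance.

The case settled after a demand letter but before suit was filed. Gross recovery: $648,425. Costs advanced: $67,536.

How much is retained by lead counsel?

$105,887.80

Fee base is the gross recovery, $648,425; costs are reimbursed separately.
The matter settled after a demand letter but before suit was filed, so the 23% rate applies.
$648,425 × 23% = $149,137.75
Referral share: 29% of $149,137.75 = $43,249.95; lead counsel retains $149,137.75 − $43,249.95 = $105,887.80.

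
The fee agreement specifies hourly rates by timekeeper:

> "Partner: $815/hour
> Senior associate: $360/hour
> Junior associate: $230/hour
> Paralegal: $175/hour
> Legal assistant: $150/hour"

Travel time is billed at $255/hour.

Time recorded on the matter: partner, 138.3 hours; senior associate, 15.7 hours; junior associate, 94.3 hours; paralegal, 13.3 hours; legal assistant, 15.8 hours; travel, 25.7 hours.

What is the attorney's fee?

$151,306.50

Partner: 138.3 × $815 = $112,714.50
Senior associate: 15.7 × $360 = $5,652.00
Junior associate: 94.3 × $230 = $21,689.00
Paralegal: 13.3 × $175 = $2,327.50
Legal assistant: 15.8 × $150 = $2,370.00
Subtotal: $112,714.50 + $5,652.00 + $21,689.00 + $2,327.50 + $2,370.00 = $144,753.00
Travel: 25.7 × $255 = $6,553.50
Total: $144,753.00 + $6,553.50 = $151,306.50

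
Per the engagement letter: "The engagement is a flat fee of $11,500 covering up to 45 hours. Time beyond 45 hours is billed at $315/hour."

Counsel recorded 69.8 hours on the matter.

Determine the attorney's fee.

Flat fee: $11,500.00
Excess hours: 69.8 − 45 = 24.8
Overrun: 24.8 × $315 = $7,812.00
Total: $11,500.00 + $7,812.00 = $19,312.00

$19,312.00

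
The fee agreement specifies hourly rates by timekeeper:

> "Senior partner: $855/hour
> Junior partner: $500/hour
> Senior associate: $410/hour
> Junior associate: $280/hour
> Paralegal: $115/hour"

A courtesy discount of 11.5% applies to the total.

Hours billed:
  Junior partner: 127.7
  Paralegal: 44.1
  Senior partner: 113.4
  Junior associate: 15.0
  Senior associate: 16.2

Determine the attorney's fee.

Senior partner: 113.4 × $855 = $96,957.00
Junior partner: 127.7 × $500 = $63,850.00
Senior associate: 16.2 × $410 = $6,642.00
Junior associate: 15.0 × $280 = $4,200.00
Paralegal: 44.1 × $115 = $5,071.50
Subtotal: $176,720.50
Less 11.5% discount: −$20,322.86
Total: $176,720.50 − $20,322.86 = $156,397.64

$156,397.64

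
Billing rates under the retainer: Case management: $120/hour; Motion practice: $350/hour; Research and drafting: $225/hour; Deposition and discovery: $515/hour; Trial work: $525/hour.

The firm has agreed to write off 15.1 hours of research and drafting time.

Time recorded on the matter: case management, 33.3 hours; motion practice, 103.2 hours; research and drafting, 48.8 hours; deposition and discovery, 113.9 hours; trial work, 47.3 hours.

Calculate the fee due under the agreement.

Case management: 33.3 × $120 = $3,996.00
Motion practice: 103.2 × $350 = $36,120.00
Research and drafting: 48.8 × $225 = $10,980.00
Deposition and discovery: 113.9 × $515 = $58,658.50
Trial work: 47.3 × $525 = $24,832.50
Subtotal: $134,587.00
Write-off: 15.1 × $225 = $3,397.50
Total: $134,587.00 − $3,397.50 = $131,189.50

$131,189.50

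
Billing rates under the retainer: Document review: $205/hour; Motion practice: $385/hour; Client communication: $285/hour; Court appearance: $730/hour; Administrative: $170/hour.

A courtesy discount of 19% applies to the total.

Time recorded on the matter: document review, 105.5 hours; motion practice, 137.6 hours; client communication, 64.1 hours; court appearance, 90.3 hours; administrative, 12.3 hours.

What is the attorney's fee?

$130,314.42

Document review: 105.5 × $205 = $21,627.50
Motion practice: 137.6 × $385 = $52,976.00
Client communication: 64.1 × $285 = $18,268.50
Court appearance: 90.3 × $730 = $65,919.00
Administrative: 12.3 × $170 = $2,091.00
Subtotal: $160,882.00
Less 19% discount: −$30,567.58
Total: $160,882.00 − $30,567.58 = $130,314.42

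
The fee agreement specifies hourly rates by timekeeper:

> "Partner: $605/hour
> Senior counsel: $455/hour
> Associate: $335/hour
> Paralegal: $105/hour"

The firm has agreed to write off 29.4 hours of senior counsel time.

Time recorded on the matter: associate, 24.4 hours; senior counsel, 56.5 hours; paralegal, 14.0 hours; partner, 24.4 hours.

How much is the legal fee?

Partner: 24.4 × $605 = $14,762.00
Senior counsel: 56.5 × $455 = $25,707.50
Associate: 24.4 × $335 = $8,174.00
Paralegal: 14.0 × $105 = $1,470.00
Subtotal: $50,113.50
Write-off: 29.4 × $455 = $13,377.00
Total: $50,113.50 − $13,377.00 = $36,736.50

$36,736.50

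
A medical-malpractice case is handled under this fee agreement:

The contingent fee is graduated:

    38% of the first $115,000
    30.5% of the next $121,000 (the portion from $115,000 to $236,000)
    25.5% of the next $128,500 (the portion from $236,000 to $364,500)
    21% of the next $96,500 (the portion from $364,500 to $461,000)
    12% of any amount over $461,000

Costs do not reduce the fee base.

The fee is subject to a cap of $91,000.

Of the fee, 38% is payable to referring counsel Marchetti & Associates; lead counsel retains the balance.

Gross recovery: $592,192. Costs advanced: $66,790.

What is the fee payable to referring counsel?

$34,580.00

Fee base is the gross recovery, $592,192; costs are reimbursed separately.
First $115,000 at 38% = $43,700.00
Next $121,000 at 30.5% = $36,905.00
Next $128,500 at 25.5% = $32,767.50
Next $96,500 at 21% = $20,265.00
Remaining $131,192 at 12% = $15,743.04
Fee: $43,700.00 + $36,905.00 + $32,767.50 + $20,265.00 + $15,743.04 = $149,380.54
$149,380.54 exceeds the $91,000 cap, so the fee is capped at $91,000.00.
Referral share: 38% of $91,000.00 = $34,580.00; lead counsel retains $91,000.00 − $34,580.00 = $56,420.00.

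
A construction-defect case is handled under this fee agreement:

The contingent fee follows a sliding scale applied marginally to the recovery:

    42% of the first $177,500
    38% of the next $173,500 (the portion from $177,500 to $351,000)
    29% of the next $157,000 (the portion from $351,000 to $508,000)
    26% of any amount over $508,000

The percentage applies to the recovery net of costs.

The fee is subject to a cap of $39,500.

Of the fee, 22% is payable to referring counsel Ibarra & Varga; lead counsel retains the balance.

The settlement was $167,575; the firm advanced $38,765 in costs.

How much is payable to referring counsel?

Fee base (net of costs): $167,575 − $38,765 = $128,810
First $128,810 at 42% = $54,100.20
$54,100.20 exceeds the $39,500 cap, so the fee is capped at $39,500.00.
Referral share: 22% of $39,500.00 = $8,690.00; lead counsel retains $39,500.00 − $8,690.00 = $30,810.00.

$8,690.00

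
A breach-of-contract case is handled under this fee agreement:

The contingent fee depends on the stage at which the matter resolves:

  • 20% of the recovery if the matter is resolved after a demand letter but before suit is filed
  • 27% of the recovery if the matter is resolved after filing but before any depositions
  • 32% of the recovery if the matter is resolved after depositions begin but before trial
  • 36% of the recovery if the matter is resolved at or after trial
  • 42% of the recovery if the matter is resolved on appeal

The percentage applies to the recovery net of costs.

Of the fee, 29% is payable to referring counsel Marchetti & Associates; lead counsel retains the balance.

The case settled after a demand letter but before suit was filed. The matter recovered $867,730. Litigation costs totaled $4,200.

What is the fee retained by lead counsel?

Fee base (net of costs): $867,730 − $4,200 = $863,530
The matter settled after a demand letter but before suit was filed, so the 20% rate applies.
$863,530 × 20% = $172,706.00
Referral share: 29% of $172,706.00 = $50,084.74; lead counsel retains $172,706.00 − $50,084.74 = $122,621.26.

$122,621.26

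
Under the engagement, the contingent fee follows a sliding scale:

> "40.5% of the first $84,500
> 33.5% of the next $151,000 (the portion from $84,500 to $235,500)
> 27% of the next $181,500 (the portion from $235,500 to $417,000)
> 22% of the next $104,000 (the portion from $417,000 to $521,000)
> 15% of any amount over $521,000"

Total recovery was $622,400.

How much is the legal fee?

$171,902.50

First $84,500 at 40.5% = $34,222.50
Next $151,000 at 33.5% = $50,585.00
Next $181,500 at 27% = $49,005.00
Next $104,000 at 22% = $22,880.00
Remaining $101,400 at 15% = $15,210.00
Fee: $34,222.50 + $50,585.00 + $49,005.00 + $22,880.00 + $15,210.00 = $171,902.50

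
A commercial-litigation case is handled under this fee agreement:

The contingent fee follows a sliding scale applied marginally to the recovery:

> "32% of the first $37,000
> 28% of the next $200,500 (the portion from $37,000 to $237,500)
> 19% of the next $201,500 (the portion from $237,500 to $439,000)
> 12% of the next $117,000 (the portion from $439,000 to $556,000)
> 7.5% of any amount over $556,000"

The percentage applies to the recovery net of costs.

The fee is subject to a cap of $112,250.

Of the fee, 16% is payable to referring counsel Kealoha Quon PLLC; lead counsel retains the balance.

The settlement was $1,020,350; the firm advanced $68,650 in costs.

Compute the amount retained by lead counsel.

Fee base (net of costs): $1,020,350 − $68,650 = $951,700
First $37,000 at 32% = $11,840.00
Next $200,500 at 28% = $56,140.00
Next $201,500 at 19% = $38,285.00
Next $117,000 at 12% = $14,040.00
Remaining $395,700 at 7.5% = $29,677.50
Fee: $11,840.00 + $56,140.00 + $38,285.00 + $14,040.00 + $29,677.50 = $149,982.50
$149,982.50 exceeds the $112,250 cap, so the fee is capped at $112,250.00.
Referral share: 16% of $112,250.00 = $17,960.00; lead counsel retains $112,250.00 − $17,960.00 = $94,290.00.

$94,290.00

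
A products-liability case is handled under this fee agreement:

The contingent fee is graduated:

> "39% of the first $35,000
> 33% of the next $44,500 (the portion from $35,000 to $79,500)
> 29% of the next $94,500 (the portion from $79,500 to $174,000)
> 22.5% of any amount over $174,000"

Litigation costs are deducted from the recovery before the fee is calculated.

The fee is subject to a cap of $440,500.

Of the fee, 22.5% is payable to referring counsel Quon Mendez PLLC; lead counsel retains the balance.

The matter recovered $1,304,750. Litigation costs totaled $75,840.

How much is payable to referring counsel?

Fee base (net of costs): $1,304,750 − $75,840 = $1,228,910
First $35,000 at 39% = $13,650.00
Next $44,500 at 33% = $14,685.00
Next $94,500 at 29% = $27,405.00
Remaining $1,054,910 at 22.5% = $237,354.75
Fee: $13,650.00 + $14,685.00 + $27,405.00 + $237,354.75 = $293,094.75
$293,094.75 is under the $440,500 cap.
Referral share: 22.5% of $293,094.75 = $65,946.32; lead counsel retains $293,094.75 − $65,946.32 = $227,148.43.

$65,946.32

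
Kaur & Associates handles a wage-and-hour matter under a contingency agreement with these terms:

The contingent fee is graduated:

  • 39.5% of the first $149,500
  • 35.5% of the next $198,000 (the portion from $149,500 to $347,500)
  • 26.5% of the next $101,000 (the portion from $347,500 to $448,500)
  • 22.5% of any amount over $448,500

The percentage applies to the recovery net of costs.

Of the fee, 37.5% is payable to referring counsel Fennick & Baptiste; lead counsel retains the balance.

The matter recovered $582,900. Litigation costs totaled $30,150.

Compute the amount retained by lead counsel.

$112,227.34

Fee base (net of costs): $582,900 − $30,150 = $552,750
First $149,500 at 39.5% = $59,052.50
Next $198,000 at 35.5% = $70,290.00
Next $101,000 at 26.5% = $26,765.00
Remaining $104,250 at 22.5% = $23,456.25
Fee: $59,052.50 + $70,290.00 + $26,765.00 + $23,456.25 = $179,563.75
Referral share: 37.5% of $179,563.75 = $67,336.41; lead counsel retains $179,563.75 − $67,336.41 = $112,227.34.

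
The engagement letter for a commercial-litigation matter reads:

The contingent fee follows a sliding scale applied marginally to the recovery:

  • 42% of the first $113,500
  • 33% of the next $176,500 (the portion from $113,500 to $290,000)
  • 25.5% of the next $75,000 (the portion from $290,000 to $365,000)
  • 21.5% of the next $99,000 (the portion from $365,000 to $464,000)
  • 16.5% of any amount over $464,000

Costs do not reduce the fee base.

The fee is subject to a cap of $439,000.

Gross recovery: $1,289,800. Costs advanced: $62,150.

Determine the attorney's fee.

$282,582.00

Fee base is the gross recovery, $1,289,800; costs are reimbursed separately.
First $113,500 at 42% = $47,670.00
Next $176,500 at 33% = $58,245.00
Next $75,000 at 25.5% = $19,125.00
Next $99,000 at 21.5% = $21,285.00
Remaining $825,800 at 16.5% = $136,257.00
Fee: $47,670.00 + $58,245.00 + $19,125.00 + $21,285.00 + $136,257.00 = $282,582.00
$282,582.00 is under the $439,000 cap.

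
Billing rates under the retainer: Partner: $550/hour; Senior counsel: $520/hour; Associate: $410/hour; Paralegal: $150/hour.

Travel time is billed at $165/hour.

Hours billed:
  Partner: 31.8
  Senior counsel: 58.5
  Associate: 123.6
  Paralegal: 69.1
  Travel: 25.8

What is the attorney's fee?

$113,208.00

Partner: 31.8 × $550 = $17,490.00
Senior counsel: 58.5 × $520 = $30,420.00
Associate: 123.6 × $410 = $50,676.00
Paralegal: 69.1 × $150 = $10,365.00
Subtotal: $17,490.00 + $30,420.00 + $50,676.00 + $10,365.00 = $108,951.00
Travel: 25.8 × $165 = $4,257.00
Total: $108,951.00 + $4,257.00 = $113,208.00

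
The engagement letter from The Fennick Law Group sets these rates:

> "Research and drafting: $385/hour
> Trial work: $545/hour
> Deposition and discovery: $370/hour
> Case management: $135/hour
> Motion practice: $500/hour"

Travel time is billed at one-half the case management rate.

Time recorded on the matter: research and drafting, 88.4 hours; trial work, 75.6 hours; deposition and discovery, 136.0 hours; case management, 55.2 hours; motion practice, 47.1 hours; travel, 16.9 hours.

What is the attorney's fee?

Research and drafting: 88.4 × $385 = $34,034.00
Trial work: 75.6 × $545 = $41,202.00
Deposition and discovery: 136.0 × $370 = $50,320.00
Case management: 55.2 × $135 = $7,452.00
Motion practice: 47.1 × $500 = $23,550.00
Subtotal: $34,034.00 + $41,202.00 + $50,320.00 + $7,452.00 + $23,550.00 = $156,558.00
Travel: 16.9 × ($135 ÷ 2) = 16.9 × $67.50 = $1,140.75
Total: $156,558.00 + $1,140.75 = $157,698.75

$157,698.75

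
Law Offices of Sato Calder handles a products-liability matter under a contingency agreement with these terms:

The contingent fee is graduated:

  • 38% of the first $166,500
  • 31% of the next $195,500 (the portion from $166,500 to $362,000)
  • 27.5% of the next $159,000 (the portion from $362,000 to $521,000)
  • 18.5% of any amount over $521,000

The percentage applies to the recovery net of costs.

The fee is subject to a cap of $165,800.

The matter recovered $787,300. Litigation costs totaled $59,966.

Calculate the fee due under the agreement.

Fee base (net of costs): $787,300 − $59,966 = $727,334
First $166,500 at 38% = $63,270.00
Next $195,500 at 31% = $60,605.00
Next $159,000 at 27.5% = $43,725.00
Remaining $206,334 at 18.5% = $38,171.79
Fee: $63,270.00 + $60,605.00 + $43,725.00 + $38,171.79 = $205,771.79
$205,771.79 exceeds the $165,800 cap, so the fee is capped at $165,800.00.

$165,800.00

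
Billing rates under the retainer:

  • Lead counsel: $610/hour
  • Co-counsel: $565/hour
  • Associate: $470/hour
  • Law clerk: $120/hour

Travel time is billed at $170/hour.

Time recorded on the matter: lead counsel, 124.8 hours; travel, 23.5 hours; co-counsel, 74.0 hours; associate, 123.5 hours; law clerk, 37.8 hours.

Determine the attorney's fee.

Lead counsel: 124.8 × $610 = $76,128.00
Co-counsel: 74.0 × $565 = $41,810.00
Associate: 123.5 × $470 = $58,045.00
Law clerk: 37.8 × $120 = $4,536.00
Subtotal: $76,128.00 + $41,810.00 + $58,045.00 + $4,536.00 = $180,519.00
Travel: 23.5 × $170 = $3,995.00
Total: $180,519.00 + $3,995.00 = $184,514.00

$184,514.00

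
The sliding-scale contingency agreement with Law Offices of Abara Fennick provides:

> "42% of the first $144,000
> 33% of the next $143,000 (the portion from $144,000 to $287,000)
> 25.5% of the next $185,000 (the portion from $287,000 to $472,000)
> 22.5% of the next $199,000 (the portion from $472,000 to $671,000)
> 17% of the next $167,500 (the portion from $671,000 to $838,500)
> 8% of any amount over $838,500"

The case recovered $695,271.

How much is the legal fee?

$203,746.07

First $144,000 at 42% = $60,480.00
Next $143,000 at 33% = $47,190.00
Next $185,000 at 25.5% = $47,175.00
Next $199,000 at 22.5% = $44,775.00
Remaining $24,271 at 17% = $4,126.07
Fee: $60,480.00 + $47,190.00 + $47,175.00 + $44,775.00 + $4,126.07 = $203,746.07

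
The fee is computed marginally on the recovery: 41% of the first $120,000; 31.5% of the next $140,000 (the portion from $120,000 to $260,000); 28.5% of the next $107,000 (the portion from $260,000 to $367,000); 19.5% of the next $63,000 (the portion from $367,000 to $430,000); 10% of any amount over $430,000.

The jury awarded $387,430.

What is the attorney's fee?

First $120,000 at 41% = $49,200.00
Next $140,000 at 31.5% = $44,100.00
Next $107,000 at 28.5% = $30,495.00
Remaining $20,430 at 19.5% = $3,983.85
Fee: $49,200.00 + $44,100.00 + $30,495.00 + $3,983.85 = $127,778.85

$127,778.85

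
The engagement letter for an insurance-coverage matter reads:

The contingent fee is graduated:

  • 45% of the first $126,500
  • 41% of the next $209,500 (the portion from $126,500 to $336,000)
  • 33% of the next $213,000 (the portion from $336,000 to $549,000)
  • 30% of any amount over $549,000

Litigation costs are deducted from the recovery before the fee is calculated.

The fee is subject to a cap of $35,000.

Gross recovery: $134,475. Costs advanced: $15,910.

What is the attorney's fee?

$35,000.00

Fee base (net of costs): $134,475 − $15,910 = $118,565
First $118,565 at 45% = $53,354.25
$53,354.25 exceeds the $35,000 cap, so the fee is capped at $35,000.00.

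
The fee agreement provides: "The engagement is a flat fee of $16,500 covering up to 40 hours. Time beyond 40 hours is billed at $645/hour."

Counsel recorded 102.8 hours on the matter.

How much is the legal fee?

$57,006.00

Flat fee: $16,500.00
Excess hours: 102.8 − 40 = 62.8
Overrun: 62.8 × $645 = $40,506.00
Total: $16,500.00 + $40,506.00 = $57,006.00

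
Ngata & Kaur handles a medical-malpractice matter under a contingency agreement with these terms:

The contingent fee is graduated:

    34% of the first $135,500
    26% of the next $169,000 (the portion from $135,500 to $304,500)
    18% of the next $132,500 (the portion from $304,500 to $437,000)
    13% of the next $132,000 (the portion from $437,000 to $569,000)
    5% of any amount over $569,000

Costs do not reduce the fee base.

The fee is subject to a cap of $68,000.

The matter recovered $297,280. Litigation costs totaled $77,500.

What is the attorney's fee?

Fee base is the gross recovery, $297,280; costs are reimbursed separately.
First $135,500 at 34% = $46,070.00
Remaining $161,780 at 26% = $42,062.80
Fee: $46,070.00 + $42,062.80 = $88,132.80
$88,132.80 exceeds the $68,000 cap, so the fee is capped at $68,000.00.

$68,000.00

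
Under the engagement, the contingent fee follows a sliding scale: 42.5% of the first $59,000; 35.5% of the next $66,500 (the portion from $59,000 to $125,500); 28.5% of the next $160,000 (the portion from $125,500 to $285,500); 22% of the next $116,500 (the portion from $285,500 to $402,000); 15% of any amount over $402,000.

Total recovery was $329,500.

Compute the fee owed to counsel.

$103,962.50

First $59,000 at 42.5% = $25,075.00
Next $66,500 at 35.5% = $23,607.50
Next $160,000 at 28.5% = $45,600.00
Remaining $44,000 at 22% = $9,680.00
Fee: $25,075.00 + $23,607.50 + $45,600.00 + $9,680.00 = $103,962.50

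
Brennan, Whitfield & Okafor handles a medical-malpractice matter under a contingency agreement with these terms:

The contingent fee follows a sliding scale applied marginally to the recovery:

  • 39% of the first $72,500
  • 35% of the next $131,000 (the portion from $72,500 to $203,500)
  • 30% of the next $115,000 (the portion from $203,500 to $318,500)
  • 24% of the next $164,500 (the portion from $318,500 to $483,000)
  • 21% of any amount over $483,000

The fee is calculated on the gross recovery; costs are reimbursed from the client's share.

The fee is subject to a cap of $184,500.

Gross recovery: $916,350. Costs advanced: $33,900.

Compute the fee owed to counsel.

Fee base is the gross recovery, $916,350; costs are reimbursed separately.
First $72,500 at 39% = $28,275.00
Next $131,000 at 35% = $45,850.00
Next $115,000 at 30% = $34,500.00
Next $164,500 at 24% = $39,480.00
Remaining $433,350 at 21% = $91,003.50
Fee: $28,275.00 + $45,850.00 + $34,500.00 + $39,480.00 + $91,003.50 = $239,108.50
$239,108.50 exceeds the $184,500 cap, so the fee is capped at $184,500.00.

$184,500.00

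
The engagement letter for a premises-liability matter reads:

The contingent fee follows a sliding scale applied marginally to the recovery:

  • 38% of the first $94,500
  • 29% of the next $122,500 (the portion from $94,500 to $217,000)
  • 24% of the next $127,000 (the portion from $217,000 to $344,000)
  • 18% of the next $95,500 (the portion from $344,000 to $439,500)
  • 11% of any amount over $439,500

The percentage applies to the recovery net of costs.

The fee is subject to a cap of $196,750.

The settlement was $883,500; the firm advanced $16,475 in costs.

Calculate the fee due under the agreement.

Fee base (net of costs): $883,500 − $16,475 = $867,025
First $94,500 at 38% = $35,910.00
Next $122,500 at 29% = $35,525.00
Next $127,000 at 24% = $30,480.00
Next $95,500 at 18% = $17,190.00
Remaining $427,525 at 11% = $47,027.75
Fee: $35,910.00 + $35,525.00 + $30,480.00 + $17,190.00 + $47,027.75 = $166,132.75
$166,132.75 is under the $196,750 cap.

$166,132.75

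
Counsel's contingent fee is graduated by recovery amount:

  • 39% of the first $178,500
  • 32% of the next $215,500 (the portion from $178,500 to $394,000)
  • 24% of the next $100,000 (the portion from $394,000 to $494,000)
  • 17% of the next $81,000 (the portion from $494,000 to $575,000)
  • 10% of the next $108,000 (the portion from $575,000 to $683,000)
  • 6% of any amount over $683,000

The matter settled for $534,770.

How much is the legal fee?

First $178,500 at 39% = $69,615.00
Next $215,500 at 32% = $68,960.00
Next $100,000 at 24% = $24,000.00
Remaining $40,770 at 17% = $6,930.90
Fee: $69,615.00 + $68,960.00 + $24,000.00 + $6,930.90 = $169,505.90

$169,505.90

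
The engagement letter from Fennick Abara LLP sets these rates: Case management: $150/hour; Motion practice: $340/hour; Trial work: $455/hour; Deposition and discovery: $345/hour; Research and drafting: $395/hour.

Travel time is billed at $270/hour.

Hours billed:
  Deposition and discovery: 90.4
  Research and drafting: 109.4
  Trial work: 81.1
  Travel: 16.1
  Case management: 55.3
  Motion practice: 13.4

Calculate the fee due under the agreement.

$128,499.50

Case management: 55.3 × $150 = $8,295.00
Motion practice: 13.4 × $340 = $4,556.00
Trial work: 81.1 × $455 = $36,900.50
Deposition and discovery: 90.4 × $345 = $31,188.00
Research and drafting: 109.4 × $395 = $43,213.00
Subtotal: $8,295.00 + $4,556.00 + $36,900.50 + $31,188.00 + $43,213.00 = $124,152.50
Travel: 16.1 × $270 = $4,347.00
Total: $124,152.50 + $4,347.00 = $128,499.50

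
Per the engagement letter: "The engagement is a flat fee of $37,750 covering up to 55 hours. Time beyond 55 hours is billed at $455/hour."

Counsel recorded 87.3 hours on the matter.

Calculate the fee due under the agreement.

$52,446.50

Flat fee: $37,750.00
Excess hours: 87.3 − 55 = 32.3
Overrun: 32.3 × $455 = $14,696.50
Total: $37,750.00 + $14,696.50 = $52,446.50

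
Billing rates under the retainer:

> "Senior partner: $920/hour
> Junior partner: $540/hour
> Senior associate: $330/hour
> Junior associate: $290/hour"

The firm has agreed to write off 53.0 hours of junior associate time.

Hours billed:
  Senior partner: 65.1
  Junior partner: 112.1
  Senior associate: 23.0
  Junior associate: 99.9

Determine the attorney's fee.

$141,617.00

Senior partner: 65.1 × $920 = $59,892.00
Junior partner: 112.1 × $540 = $60,534.00
Senior associate: 23.0 × $330 = $7,590.00
Junior associate: 99.9 × $290 = $28,971.00
Subtotal: $156,987.00
Write-off: 53.0 × $290 = $15,370.00
Total: $156,987.00 − $15,370.00 = $141,617.00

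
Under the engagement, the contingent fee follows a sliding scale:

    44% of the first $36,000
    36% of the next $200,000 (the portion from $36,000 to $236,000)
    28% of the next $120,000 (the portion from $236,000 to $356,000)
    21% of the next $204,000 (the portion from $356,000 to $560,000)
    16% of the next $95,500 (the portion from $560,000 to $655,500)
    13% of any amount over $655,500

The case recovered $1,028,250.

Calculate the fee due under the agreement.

First $36,000 at 44% = $15,840.00
Next $200,000 at 36% = $72,000.00
Next $120,000 at 28% = $33,600.00
Next $204,000 at 21% = $42,840.00
Next $95,500 at 16% = $15,280.00
Remaining $372,750 at 13% = $48,457.50
Fee: $15,840.00 + $72,000.00 + $33,600.00 + $42,840.00 + $15,280.00 + $48,457.50 = $228,017.50

$228,017.50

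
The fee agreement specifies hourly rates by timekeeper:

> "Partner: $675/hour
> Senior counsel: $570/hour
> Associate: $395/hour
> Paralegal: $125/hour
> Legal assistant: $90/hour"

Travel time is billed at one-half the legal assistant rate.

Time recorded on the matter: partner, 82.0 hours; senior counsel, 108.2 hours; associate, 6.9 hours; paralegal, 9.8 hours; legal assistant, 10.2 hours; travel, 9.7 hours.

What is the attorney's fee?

$122,329.00

Partner: 82.0 × $675 = $55,350.00
Senior counsel: 108.2 × $570 = $61,674.00
Associate: 6.9 × $395 = $2,725.50
Paralegal: 9.8 × $125 = $1,225.00
Legal assistant: 10.2 × $90 = $918.00
Subtotal: $55,350.00 + $61,674.00 + $2,725.50 + $1,225.00 + $918.00 = $121,892.50
Travel: 9.7 × ($90 ÷ 2) = 9.7 × $45.00 = $436.50
Total: $121,892.50 + $436.50 = $122,329.00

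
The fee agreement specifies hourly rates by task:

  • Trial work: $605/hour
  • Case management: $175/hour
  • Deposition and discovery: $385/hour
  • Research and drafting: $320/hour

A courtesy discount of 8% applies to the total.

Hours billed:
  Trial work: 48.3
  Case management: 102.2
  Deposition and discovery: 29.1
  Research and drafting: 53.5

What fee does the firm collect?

$69,395.60

Trial work: 48.3 × $605 = $29,221.50
Case management: 102.2 × $175 = $17,885.00
Deposition and discovery: 29.1 × $385 = $11,203.50
Research and drafting: 53.5 × $320 = $17,120.00
Subtotal: $75,430.00
Less 8% discount: −$6,034.40
Total: $75,430.00 − $6,034.40 = $69,395.60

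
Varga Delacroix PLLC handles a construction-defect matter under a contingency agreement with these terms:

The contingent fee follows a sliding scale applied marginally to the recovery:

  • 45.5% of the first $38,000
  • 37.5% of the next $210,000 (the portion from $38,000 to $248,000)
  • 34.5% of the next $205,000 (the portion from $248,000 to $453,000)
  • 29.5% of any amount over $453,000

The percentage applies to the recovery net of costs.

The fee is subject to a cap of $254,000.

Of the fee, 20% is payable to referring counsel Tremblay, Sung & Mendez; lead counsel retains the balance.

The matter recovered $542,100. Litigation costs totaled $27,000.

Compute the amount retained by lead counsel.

$148,067.60

Fee base (net of costs): $542,100 − $27,000 = $515,100
First $38,000 at 45.5% = $17,290.00
Next $210,000 at 37.5% = $78,750.00
Next $205,000 at 34.5% = $70,725.00
Remaining $62,100 at 29.5% = $18,319.50
Fee: $17,290.00 + $78,750.00 + $70,725.00 + $18,319.50 = $185,084.50
$185,084.50 is under the $254,000 cap.
Referral share: 20% of $185,084.50 = $37,016.90; lead counsel retains $185,084.50 − $37,016.90 = $148,067.60.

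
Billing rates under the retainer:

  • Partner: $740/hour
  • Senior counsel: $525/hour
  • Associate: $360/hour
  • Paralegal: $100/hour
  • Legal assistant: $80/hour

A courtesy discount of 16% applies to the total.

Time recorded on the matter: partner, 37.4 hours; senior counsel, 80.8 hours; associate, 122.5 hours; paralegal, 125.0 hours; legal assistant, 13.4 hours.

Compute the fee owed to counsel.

$107,325.12

Partner: 37.4 × $740 = $27,676.00
Senior counsel: 80.8 × $525 = $42,420.00
Associate: 122.5 × $360 = $44,100.00
Paralegal: 125.0 × $100 = $12,500.00
Legal assistant: 13.4 × $80 = $1,072.00
Subtotal: $127,768.00
Less 16% discount: −$20,442.88
Total: $127,768.00 − $20,442.88 = $107,325.12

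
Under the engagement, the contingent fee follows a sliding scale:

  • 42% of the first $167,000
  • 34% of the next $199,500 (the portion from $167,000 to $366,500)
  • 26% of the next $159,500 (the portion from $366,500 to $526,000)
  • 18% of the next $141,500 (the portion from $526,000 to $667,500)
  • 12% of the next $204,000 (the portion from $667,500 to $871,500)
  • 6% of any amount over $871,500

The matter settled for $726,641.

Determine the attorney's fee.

First $167,000 at 42% = $70,140.00
Next $199,500 at 34% = $67,830.00
Next $159,500 at 26% = $41,470.00
Next $141,500 at 18% = $25,470.00
Remaining $59,141 at 12% = $7,096.92
Fee: $70,140.00 + $67,830.00 + $41,470.00 + $25,470.00 + $7,096.92 = $212,006.92

$212,006.92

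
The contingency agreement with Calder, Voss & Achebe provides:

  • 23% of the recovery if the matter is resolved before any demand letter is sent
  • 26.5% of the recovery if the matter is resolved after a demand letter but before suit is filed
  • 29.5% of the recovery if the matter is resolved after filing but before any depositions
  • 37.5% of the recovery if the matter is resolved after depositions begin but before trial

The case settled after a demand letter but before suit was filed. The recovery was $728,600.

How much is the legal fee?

The matter settled after a demand letter but before suit was filed, so the 26.5% rate applies.
$728,600 × 26.5% = $193,079.00

$193,079.00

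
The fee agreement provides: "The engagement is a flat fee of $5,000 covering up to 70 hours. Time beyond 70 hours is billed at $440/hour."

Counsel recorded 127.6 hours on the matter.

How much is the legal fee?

$30,344.00

Flat fee: $5,000.00
Excess hours: 127.6 − 70 = 57.6
Overrun: 57.6 × $440 = $25,344.00
Total: $5,000.00 + $25,344.00 = $30,344.00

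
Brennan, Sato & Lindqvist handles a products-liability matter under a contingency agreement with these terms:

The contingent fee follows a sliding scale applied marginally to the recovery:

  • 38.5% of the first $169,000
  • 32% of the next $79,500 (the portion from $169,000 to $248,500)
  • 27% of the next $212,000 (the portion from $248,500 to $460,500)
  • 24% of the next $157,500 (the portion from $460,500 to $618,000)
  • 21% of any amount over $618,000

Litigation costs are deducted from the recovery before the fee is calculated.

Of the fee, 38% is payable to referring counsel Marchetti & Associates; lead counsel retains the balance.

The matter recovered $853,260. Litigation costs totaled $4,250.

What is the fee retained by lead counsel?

$145,115.40

Fee base (net of costs): $853,260 − $4,250 = $849,010
First $169,000 at 38.5% = $65,065.00
Next $79,500 at 32% = $25,440.00
Next $212,000 at 27% = $57,240.00
Next $157,500 at 24% = $37,800.00
Remaining $231,010 at 21% = $48,512.10
Fee: $65,065.00 + $25,440.00 + $57,240.00 + $37,800.00 + $48,512.10 = $234,057.10
Referral share: 38% of $234,057.10 = $88,941.70; lead counsel retains $234,057.10 − $88,941.70 = $145,115.40.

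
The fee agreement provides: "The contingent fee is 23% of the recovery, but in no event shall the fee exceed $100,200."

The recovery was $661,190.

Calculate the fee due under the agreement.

23% of $661,190 = $152,073.70
That exceeds the $100,200 cap, so the fee is capped at $100,200.

$100,200.00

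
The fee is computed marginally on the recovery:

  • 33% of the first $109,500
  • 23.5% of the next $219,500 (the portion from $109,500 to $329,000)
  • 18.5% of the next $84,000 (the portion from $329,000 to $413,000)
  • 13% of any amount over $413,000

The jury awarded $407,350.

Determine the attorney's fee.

$102,212.25

First $109,500 at 33% = $36,135.00
Next $219,500 at 23.5% = $51,582.50
Remaining $78,350 at 18.5% = $14,494.75
Fee: $36,135.00 + $51,582.50 + $14,494.75 = $102,212.25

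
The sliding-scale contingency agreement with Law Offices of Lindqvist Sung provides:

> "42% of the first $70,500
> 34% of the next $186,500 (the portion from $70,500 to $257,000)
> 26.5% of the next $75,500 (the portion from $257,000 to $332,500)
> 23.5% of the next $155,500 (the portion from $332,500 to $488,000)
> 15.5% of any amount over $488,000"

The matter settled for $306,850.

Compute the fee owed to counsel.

$106,230.25

First $70,500 at 42% = $29,610.00
Next $186,500 at 34% = $63,410.00
Remaining $49,850 at 26.5% = $13,210.25
Fee: $29,610.00 + $63,410.00 + $13,210.25 = $106,230.25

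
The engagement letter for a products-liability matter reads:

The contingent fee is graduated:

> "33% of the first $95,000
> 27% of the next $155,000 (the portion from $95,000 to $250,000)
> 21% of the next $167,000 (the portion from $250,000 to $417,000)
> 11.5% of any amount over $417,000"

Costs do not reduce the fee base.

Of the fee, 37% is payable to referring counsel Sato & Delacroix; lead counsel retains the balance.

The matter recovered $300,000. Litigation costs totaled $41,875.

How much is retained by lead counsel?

Fee base is the gross recovery, $300,000; costs are reimbursed separately.
First $95,000 at 33% = $31,350.00
Next $155,000 at 27% = $41,850.00
Remaining $50,000 at 21% = $10,500.00
Fee: $31,350.00 + $41,850.00 + $10,500.00 = $83,700.00
Referral share: 37% of $83,700.00 = $30,969.00; lead counsel retains $83,700.00 − $30,969.00 = $52,731.00.

$52,731.00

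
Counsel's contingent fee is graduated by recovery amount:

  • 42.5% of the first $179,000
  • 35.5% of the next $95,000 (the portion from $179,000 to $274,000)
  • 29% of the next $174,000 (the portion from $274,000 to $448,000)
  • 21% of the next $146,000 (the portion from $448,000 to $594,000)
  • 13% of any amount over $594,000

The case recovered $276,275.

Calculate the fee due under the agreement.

$110,459.75

First $179,000 at 42.5% = $76,075.00
Next $95,000 at 35.5% = $33,725.00
Remaining $2,275 at 29% = $659.75
Fee: $76,075.00 + $33,725.00 + $659.75 = $110,459.75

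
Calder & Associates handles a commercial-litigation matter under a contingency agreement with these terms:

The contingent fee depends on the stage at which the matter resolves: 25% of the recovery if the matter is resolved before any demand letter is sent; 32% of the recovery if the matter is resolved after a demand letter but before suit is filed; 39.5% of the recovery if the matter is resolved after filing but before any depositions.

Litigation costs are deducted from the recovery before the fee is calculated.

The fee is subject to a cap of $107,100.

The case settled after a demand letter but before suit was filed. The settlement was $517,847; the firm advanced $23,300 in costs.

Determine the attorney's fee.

$107,100.00

Fee base (net of costs): $517,847 − $23,300 = $494,547
The matter settled after a demand letter but before suit was filed, so the 32% rate applies.
$494,547 × 32% = $158,255.04
$158,255.04 exceeds the $107,100 cap, so the fee is capped at $107,100.00.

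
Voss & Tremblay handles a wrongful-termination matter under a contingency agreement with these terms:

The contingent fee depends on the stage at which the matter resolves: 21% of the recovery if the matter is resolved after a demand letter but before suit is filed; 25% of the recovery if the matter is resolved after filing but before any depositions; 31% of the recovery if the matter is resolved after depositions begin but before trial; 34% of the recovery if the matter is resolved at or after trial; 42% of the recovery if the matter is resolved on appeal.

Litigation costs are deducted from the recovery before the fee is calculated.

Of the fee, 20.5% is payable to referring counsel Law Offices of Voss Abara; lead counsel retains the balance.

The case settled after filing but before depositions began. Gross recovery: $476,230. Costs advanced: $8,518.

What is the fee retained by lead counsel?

Fee base (net of costs): $476,230 − $8,518 = $467,712
The matter settled after filing but before depositions began, so the 25% rate applies.
$467,712 × 25% = $116,928.00
Referral share: 20.5% of $116,928.00 = $23,970.24; lead counsel retains $116,928.00 − $23,970.24 = $92,957.76.

$92,957.76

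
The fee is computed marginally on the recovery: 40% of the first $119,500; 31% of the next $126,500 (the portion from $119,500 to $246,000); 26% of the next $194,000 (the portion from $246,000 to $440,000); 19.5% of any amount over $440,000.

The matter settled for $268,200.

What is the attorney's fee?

First $119,500 at 40% = $47,800.00
Next $126,500 at 31% = $39,215.00
Remaining $22,200 at 26% = $5,772.00
Fee: $47,800.00 + $39,215.00 + $5,772.00 = $92,787.00

$92,787.00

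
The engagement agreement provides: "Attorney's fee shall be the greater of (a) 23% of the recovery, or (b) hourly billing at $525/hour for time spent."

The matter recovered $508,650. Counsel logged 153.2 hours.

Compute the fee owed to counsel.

$116,989.50

(a) 23% of $508,650 = $116,989.50
(b) 153.2 × $525 = $80,430.00
The greater is (a): $116,989.50.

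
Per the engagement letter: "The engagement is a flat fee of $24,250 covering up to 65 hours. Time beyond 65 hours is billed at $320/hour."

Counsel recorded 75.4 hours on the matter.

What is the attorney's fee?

Flat fee: $24,250.00
Excess hours: 75.4 − 65 = 10.4
Overrun: 10.4 × $320 = $3,328.00
Total: $24,250.00 + $3,328.00 = $27,578.00

$27,578.00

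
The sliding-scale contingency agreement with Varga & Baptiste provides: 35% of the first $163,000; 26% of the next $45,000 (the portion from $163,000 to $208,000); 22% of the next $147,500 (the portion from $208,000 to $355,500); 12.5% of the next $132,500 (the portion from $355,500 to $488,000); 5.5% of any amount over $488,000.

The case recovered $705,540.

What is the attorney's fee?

$129,727.20

First $163,000 at 35% = $57,050.00
Next $45,000 at 26% = $11,700.00
Next $147,500 at 22% = $32,450.00
Next $132,500 at 12.5% = $16,562.50
Remaining $217,540 at 5.5% = $11,964.70
Fee: $57,050.00 + $11,700.00 + $32,450.00 + $16,562.50 + $11,964.70 = $129,727.20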